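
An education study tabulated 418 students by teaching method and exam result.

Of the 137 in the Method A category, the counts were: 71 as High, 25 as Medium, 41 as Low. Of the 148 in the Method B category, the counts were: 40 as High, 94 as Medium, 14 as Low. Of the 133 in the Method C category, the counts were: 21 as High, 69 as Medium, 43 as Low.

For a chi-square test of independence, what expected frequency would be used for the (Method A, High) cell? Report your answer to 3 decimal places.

Row total (Method A) = 137; column total (High) = 132; grand total N = 418.
Expected count = (row total × column total) / N = 137 × 132 / 418 = 43.263.

43.263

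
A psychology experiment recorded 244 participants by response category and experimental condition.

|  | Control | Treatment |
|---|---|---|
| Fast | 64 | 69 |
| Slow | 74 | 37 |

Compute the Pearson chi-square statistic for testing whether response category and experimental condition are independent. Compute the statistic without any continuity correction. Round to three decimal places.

Row totals: 133, 111. Column totals: 138, 106. Grand total N = 244.
Expected counts (row total × column total / N):
  Fast, Control: 133×138/244 = 75.2213
  Fast, Treatment: 133×106/244 = 57.7787
  Slow, Control: 111×138/244 = 62.7787
  Slow, Treatment: 111×106/244 = 48.2213
Contributions (O − E)²/E:
  (64 − 75.2213)²/75.2213 = 1.6740
  (69 − 57.7787)²/57.7787 = 2.1793
  (74 − 62.7787)²/62.7787 = 2.0057
  (37 − 48.2213)²/48.2213 = 2.6112
χ² = 1.6740 + 2.1793 + 2.0057 + 2.6112 = 8.470

8.470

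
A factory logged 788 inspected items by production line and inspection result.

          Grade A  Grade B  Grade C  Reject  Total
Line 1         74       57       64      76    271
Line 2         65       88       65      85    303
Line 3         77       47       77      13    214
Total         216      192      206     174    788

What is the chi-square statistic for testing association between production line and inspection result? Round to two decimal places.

59.35

Grand total N = 788.
Expected counts (row total × column total / N):
  Line 1, Grade A: 271×216/788 = 74.2843
  Line 1, Grade B: 271×192/788 = 66.0305
  Line 1, Grade C: 271×206/788 = 70.8452
  Line 1, Reject: 271×174/788 = 59.8401
  Line 2, Grade A: 303×216/788 = 83.0558
  Line 2, Grade B: 303×192/788 = 73.8274
  Line 2, Grade C: 303×206/788 = 79.2107
  Line 2, Reject: 303×174/788 = 66.9061
  Line 3, Grade A: 214×216/788 = 58.6599
  Line 3, Grade B: 214×192/788 = 52.1421
  Line 3, Grade C: 214×206/788 = 55.9442
  Line 3, Reject: 214×174/788 = 47.2538
Contributions (O − E)²/E:
  (74 − 74.2843)²/74.2843 = 0.0011
  (57 − 66.0305)²/66.0305 = 1.2350
  (64 − 70.8452)²/70.8452 = 0.6614
  (76 − 59.8401)²/59.8401 = 4.3640
  (65 − 83.0558)²/83.0558 = 3.9252
  (88 − 73.8274)²/73.8274 = 2.7207
  (65 − 79.2107)²/79.2107 = 2.5495
  (85 − 66.9061)²/66.9061 = 4.8933
  (77 − 58.6599)²/58.6599 = 5.7341
  (47 − 52.1421)²/52.1421 = 0.5071
  (77 − 55.9442)²/55.9442 = 7.9248
  (13 − 47.2538)²/47.2538 = 24.8302
χ² = 0.0011 + 1.2350 + 0.6614 + 4.3640 + 3.9252 + 2.7207 + 2.5495 + 4.8933 + 5.7341 + 0.5071 + 7.9248 + 24.8302 = 59.35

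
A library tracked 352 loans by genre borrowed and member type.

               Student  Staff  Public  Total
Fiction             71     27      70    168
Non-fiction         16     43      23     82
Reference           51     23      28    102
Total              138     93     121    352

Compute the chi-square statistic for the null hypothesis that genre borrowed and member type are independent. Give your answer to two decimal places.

44.92

Grand total N = 352.
Expected counts (row total × column total / N):
  Fiction, Student: 168×138/352 = 65.864
  Fiction, Staff: 168×93/352 = 44.386
  Fiction, Public: 168×121/352 = 57.750
  Non-fiction, Student: 82×138/352 = 32.148
  Non-fiction, Staff: 82×93/352 = 21.665
  Non-fiction, Public: 82×121/352 = 28.188
  Reference, Student: 102×138/352 = 39.989
  Reference, Staff: 102×93/352 = 26.949
  Reference, Public: 102×121/352 = 35.062
Contributions (O − E)²/E:
  (71 − 65.864)²/65.864 = 0.4005
  (27 − 44.386)²/44.386 = 6.8101
  (70 − 57.750)²/57.750 = 2.5985
  (16 − 32.148)²/32.148 = 8.1112
  (43 − 21.665)²/21.665 = 21.0100
  (23 − 28.188)²/28.188 = 0.9549
  (51 − 39.989)²/39.989 = 3.0319
  (23 − 26.949)²/26.949 = 0.5787
  (28 − 35.062)²/35.062 = 1.4224
χ² = 0.4005 + 6.8101 + 2.5985 + 8.1112 + 21.0100 + 0.9549 + 3.0319 + 0.5787 + 1.4224 = 44.92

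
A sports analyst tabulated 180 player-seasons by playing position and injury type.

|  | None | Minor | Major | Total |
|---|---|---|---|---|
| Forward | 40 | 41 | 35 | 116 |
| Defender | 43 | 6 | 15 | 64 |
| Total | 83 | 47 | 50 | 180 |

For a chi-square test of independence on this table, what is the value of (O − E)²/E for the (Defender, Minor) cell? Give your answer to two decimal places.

Row total (Defender) = 64; column total (Minor) = 47; N = 180.
Expected count E = 64 × 47 / 180 = 16.711.
Contribution = (O − E)²/E = (6 − 16.711)² / 16.711 = 6.87.

6.87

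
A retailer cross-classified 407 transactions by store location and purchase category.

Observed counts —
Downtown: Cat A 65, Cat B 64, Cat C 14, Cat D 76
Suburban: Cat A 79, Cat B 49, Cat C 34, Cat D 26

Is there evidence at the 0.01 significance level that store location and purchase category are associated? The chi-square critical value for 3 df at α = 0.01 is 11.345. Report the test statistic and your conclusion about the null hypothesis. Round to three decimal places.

Row totals: 219, 188. Column totals: 144, 113, 48, 102. Grand total N = 407.
Expected counts (row total × column total / N):
  Downtown, Cat A: 219×144/407 = 77.4840
  Downtown, Cat B: 219×113/407 = 60.8034
  Downtown, Cat C: 219×48/407 = 25.8280
  Downtown, Cat D: 219×102/407 = 54.8845
  Suburban, Cat A: 188×144/407 = 66.5160
  Suburban, Cat B: 188×113/407 = 52.1966
  Suburban, Cat C: 188×48/407 = 22.1720
  Suburban, Cat D: 188×102/407 = 47.1155
Contributions (O − E)²/E:
  (65 − 77.4840)²/77.4840 = 2.0114
  (64 − 60.8034)²/60.8034 = 0.1681
  (14 − 25.8280)²/25.8280 = 5.4167
  (76 − 54.8845)²/54.8845 = 8.1237
  (79 − 66.5160)²/66.5160 = 2.3430
  (49 − 52.1966)²/52.1966 = 0.1958
  (34 − 22.1720)²/22.1720 = 6.3098
  (26 − 47.1155)²/47.1155 = 9.4632
χ² = 2.0114 + 0.1681 + 5.4167 + 8.1237 + 2.3430 + 0.1958 + 6.3098 + 9.4632 = 34.032
df = (2−1)(4−1) = 3. Since 34.032 > 11.345, reject the null hypothesis of independence at α = 0.01.

34.032; reject H₀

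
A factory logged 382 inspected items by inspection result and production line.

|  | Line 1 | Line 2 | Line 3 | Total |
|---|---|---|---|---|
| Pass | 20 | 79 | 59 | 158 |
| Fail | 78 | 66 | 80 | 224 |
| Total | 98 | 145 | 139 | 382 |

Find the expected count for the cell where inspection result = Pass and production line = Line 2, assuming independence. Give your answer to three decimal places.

Row total (Pass) = 158; column total (Line 2) = 145; grand total N = 382.
Expected count = (row total × column total) / N = 158 × 145 / 382 = 59.974.

59.974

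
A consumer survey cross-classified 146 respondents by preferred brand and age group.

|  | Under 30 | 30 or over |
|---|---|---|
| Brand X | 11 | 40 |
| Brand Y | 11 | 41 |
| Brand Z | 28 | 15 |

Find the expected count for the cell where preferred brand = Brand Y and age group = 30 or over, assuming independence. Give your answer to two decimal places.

34.19

Row total (Brand Y) = 52; column total (30 or over) = 96; grand total N = 146.
Expected count = (row total × column total) / N = 52 × 96 / 146 = 34.19.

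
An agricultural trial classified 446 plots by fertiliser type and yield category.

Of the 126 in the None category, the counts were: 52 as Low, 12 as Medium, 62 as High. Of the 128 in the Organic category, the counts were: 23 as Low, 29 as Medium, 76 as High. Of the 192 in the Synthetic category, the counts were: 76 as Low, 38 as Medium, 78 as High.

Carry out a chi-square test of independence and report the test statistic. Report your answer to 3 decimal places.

Row totals: 126, 128, 192. Column totals: 151, 79, 216. Grand total N = 446.
Expected counts (row total × column total / N):
  None, Low: 126×151/446 = 42.6592
  None, Medium: 126×79/446 = 22.3184
  None, High: 126×216/446 = 61.0224
  Organic, Low: 128×151/446 = 43.3363
  Organic, Medium: 128×79/446 = 22.6726
  Organic, High: 128×216/446 = 61.9910
  Synthetic, Low: 192×151/446 = 65.0045
  Synthetic, Medium: 192×79/446 = 34.0090
  Synthetic, High: 192×216/446 = 92.9865
Contributions (O − E)²/E:
  (52 − 42.6592)²/42.6592 = 2.0453
  (12 − 22.3184)²/22.3184 = 4.7705
  (62 − 61.0224)²/61.0224 = 0.0157
  (23 − 43.3363)²/43.3363 = 9.5432
  (29 − 22.6726)²/22.6726 = 1.7658
  (76 − 61.9910)²/61.9910 = 3.1658
  (76 − 65.0045)²/65.0045 = 1.8599
  (38 − 34.0090)²/34.0090 = 0.4683
  (78 − 92.9865)²/92.9865 = 2.4154
χ² = 2.0453 + 4.7705 + 0.0157 + 9.5432 + 1.7658 + 3.1658 + 1.8599 + 0.4683 + 2.4154 = 26.050

26.050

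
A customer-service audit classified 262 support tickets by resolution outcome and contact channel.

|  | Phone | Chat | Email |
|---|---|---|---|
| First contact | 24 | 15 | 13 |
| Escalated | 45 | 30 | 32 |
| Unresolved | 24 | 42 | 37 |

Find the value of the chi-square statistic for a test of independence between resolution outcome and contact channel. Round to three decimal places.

Row totals: 52, 107, 103. Column totals: 93, 87, 82. Grand total N = 262.
Expected counts (row total × column total / N):
  First contact, Phone: 52×93/262 = 18.4580
  First contact, Chat: 52×87/262 = 17.2672
  First contact, Email: 52×82/262 = 16.2748
  Escalated, Phone: 107×93/262 = 37.9809
  Escalated, Chat: 107×87/262 = 35.5305
  Escalated, Email: 107×82/262 = 33.4885
  Unresolved, Phone: 103×93/262 = 36.5611
  Unresolved, Chat: 103×87/262 = 34.2023
  Unresolved, Email: 103×82/262 = 32.2366
Contributions (O − E)²/E:
  (24 − 18.4580)²/18.4580 = 1.6640
  (15 − 17.2672)²/17.2672 = 0.2977
  (13 − 16.2748)²/16.2748 = 0.6590
  (45 − 37.9809)²/37.9809 = 1.2972
  (30 − 35.5305)²/35.5305 = 0.8608
  (32 − 33.4885)²/33.4885 = 0.0662
  (24 − 36.5611)²/36.5611 = 4.3155
  (42 − 34.2023)²/34.2023 = 1.7778
  (37 − 32.2366)²/32.2366 = 0.7039
χ² = 1.6640 + 0.2977 + 0.6590 + 1.2972 + 0.8608 + 0.0662 + 4.3155 + 1.7778 + 0.7039 = 11.642

11.642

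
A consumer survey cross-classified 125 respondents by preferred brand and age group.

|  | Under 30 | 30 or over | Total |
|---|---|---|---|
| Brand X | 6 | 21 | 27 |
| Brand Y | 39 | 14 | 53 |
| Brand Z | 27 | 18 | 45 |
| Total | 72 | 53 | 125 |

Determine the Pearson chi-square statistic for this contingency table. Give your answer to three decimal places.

19.488

Grand total N = 125.
Expected counts (row total × column total / N):
  Brand X, Under 30: 27×72/125 = 15.5520
  Brand X, 30 or over: 27×53/125 = 11.4480
  Brand Y, Under 30: 53×72/125 = 30.5280
  Brand Y, 30 or over: 53×53/125 = 22.4720
  Brand Z, Under 30: 45×72/125 = 25.9200
  Brand Z, 30 or over: 45×53/125 = 19.0800
Contributions (O − E)²/E:
  (6 − 15.5520)²/15.5520 = 5.8668
  (21 − 11.4480)²/11.4480 = 7.9700
  (39 − 30.5280)²/30.5280 = 2.3511
  (14 − 22.4720)²/22.4720 = 3.1940
  (27 − 25.9200)²/25.9200 = 0.0450
  (18 − 19.0800)²/19.0800 = 0.0611
χ² = 5.8668 + 7.9700 + 2.3511 + 3.1940 + 0.0450 + 0.0611 = 19.488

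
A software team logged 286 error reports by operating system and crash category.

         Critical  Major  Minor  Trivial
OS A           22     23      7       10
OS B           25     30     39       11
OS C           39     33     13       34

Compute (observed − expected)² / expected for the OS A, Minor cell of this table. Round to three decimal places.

Row total (OS A) = 62; column total (Minor) = 59; N = 286.
Expected count E = 62 × 59 / 286 = 12.7902.
Contribution = (O − E)²/E = (7 − 12.7902)² / 12.7902 = 2.621.

2.621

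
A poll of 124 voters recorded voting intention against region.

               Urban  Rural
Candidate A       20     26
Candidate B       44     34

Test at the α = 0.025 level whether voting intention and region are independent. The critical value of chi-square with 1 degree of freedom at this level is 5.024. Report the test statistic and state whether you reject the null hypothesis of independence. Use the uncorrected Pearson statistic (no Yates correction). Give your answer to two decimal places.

1.94; fail to reject H₀

Row totals: 46, 78. Column totals: 64, 60. Grand total N = 124.
Expected counts (row total × column total / N):
  Candidate A, Urban: 46×64/124 = 23.742
  Candidate A, Rural: 46×60/124 = 22.258
  Candidate B, Urban: 78×64/124 = 40.258
  Candidate B, Rural: 78×60/124 = 37.742
Contributions (O − E)²/E:
  (20 − 23.742)²/23.742 = 0.5898
  (26 − 22.258)²/22.258 = 0.6291
  (44 − 40.258)²/40.258 = 0.3478
  (34 − 37.742)²/37.742 = 0.3710
χ² = 0.5898 + 0.6291 + 0.3478 + 0.3710 = 1.94
df = (2−1)(2−1) = 1. Since 1.94 < 5.024, fail to reject the null hypothesis of independence at α = 0.025.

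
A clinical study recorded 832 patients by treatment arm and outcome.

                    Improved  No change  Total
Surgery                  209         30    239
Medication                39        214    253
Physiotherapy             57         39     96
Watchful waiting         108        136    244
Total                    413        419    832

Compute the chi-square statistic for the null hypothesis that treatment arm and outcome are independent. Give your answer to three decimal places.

261.669

Grand total N = 832.
Expected counts (row total × column total / N):
  Surgery, Improved: 239×413/832 = 118.6382
  Surgery, No change: 239×419/832 = 120.3618
  Medication, Improved: 253×413/832 = 125.5877
  Medication, No change: 253×419/832 = 127.4123
  Physiotherapy, Improved: 96×413/832 = 47.6538
  Physiotherapy, No change: 96×419/832 = 48.3462
  Watchful waiting, Improved: 244×413/832 = 121.1202
  Watchful waiting, No change: 244×419/832 = 122.8798
Contributions (O − E)²/E:
  (209 − 118.6382)²/118.6382 = 68.8248
  (30 − 120.3618)²/120.3618 = 67.8393
  (39 − 125.5877)²/125.5877 = 59.6988
  (214 − 127.4123)²/127.4123 = 58.8438
  (57 − 47.6538)²/47.6538 = 1.8330
  (39 − 48.3462)²/48.3462 = 1.8068
  (108 − 121.1202)²/121.1202 = 1.4212
  (136 − 122.8798)²/122.8798 = 1.4009
χ² = 68.8248 + 67.8393 + 59.6988 + 58.8438 + 1.8330 + 1.8068 + 1.4212 + 1.4009 = 261.669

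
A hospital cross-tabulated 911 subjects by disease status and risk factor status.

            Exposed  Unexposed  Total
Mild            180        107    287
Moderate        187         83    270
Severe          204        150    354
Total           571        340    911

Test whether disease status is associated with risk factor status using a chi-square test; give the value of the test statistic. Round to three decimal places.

8.860

Grand total N = 911.
Expected counts (row total × column total / N):
  Mild, Exposed: 287×571/911 = 179.8869
  Mild, Unexposed: 287×340/911 = 107.1131
  Moderate, Exposed: 270×571/911 = 169.2316
  Moderate, Unexposed: 270×340/911 = 100.7684
  Severe, Exposed: 354×571/911 = 221.8814
  Severe, Unexposed: 354×340/911 = 132.1186
Contributions (O − E)²/E:
  (180 − 179.8869)²/179.8869 = 0.0001
  (107 − 107.1131)²/107.1131 = 0.0001
  (187 − 169.2316)²/169.2316 = 1.8656
  (83 − 100.7684)²/100.7684 = 3.1331
  (204 − 221.8814)²/221.8814 = 1.4411
  (150 − 132.1186)²/132.1186 = 2.4201
χ² = 0.0001 + 0.0001 + 1.8656 + 3.1331 + 1.4411 + 2.4201 = 8.860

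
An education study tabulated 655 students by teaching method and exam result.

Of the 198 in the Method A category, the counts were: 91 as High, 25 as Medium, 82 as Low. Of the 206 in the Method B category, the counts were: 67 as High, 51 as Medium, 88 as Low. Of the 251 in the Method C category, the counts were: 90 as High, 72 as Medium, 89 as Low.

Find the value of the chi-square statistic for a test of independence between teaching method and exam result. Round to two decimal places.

Row totals: 198, 206, 251. Column totals: 248, 148, 259. Grand total N = 655.
Expected counts (row total × column total / N):
  Method A, High: 198×248/655 = 74.968
  Method A, Medium: 198×148/655 = 44.739
  Method A, Low: 198×259/655 = 78.293
  Method B, High: 206×248/655 = 77.997
  Method B, Medium: 206×148/655 = 46.547
  Method B, Low: 206×259/655 = 81.456
  Method C, High: 251×248/655 = 95.035
  Method C, Medium: 251×148/655 = 56.715
  Method C, Low: 251×259/655 = 99.250
Contributions (O − E)²/E:
  (91 − 74.968)²/74.968 = 3.4285
  (25 − 44.739)²/44.739 = 8.7089
  (82 − 78.293)²/78.293 = 0.1755
  (67 − 77.997)²/77.997 = 1.5505
  (51 − 46.547)²/46.547 = 0.4260
  (88 − 81.456)²/81.456 = 0.5257
  (90 − 95.035)²/95.035 = 0.2668
  (72 − 56.715)²/56.715 = 4.1194
  (89 − 99.250)²/99.250 = 1.0586
χ² = 3.4285 + 8.7089 + 0.1755 + 1.5505 + 0.4260 + 0.5257 + 0.2668 + 4.1194 + 1.0586 = 20.26

20.26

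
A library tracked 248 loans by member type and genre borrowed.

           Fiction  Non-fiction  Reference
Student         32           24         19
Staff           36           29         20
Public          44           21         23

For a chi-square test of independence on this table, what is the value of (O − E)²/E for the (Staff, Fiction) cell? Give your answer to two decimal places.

Row total (Staff) = 85; column total (Fiction) = 112; N = 248.
Expected count E = 85 × 112 / 248 = 38.387.
Contribution = (O − E)²/E = (36 − 38.387)² / 38.387 = 0.15.

0.15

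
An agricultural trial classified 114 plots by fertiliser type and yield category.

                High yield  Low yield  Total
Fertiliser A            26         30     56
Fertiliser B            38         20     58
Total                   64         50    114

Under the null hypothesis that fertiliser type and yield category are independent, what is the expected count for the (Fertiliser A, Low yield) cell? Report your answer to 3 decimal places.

24.561

Row total (Fertiliser A) = 56; column total (Low yield) = 50; grand total N = 114.
Expected count = (row total × column total) / N = 56 × 50 / 114 = 24.561.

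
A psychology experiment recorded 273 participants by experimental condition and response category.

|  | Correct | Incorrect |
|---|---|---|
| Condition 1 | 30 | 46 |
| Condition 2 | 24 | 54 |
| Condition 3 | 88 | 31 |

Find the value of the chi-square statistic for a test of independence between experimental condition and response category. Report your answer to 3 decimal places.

Row totals: 76, 78, 119. Column totals: 142, 131. Grand total N = 273.
Expected counts (row total × column total / N):
  Condition 1, Correct: 76×142/273 = 39.5311
  Condition 1, Incorrect: 76×131/273 = 36.4689
  Condition 2, Correct: 78×142/273 = 40.5714
  Condition 2, Incorrect: 78×131/273 = 37.4286
  Condition 3, Correct: 119×142/273 = 61.8974
  Condition 3, Incorrect: 119×131/273 = 57.1026
Contributions (O − E)²/E:
  (30 − 39.5311)²/39.5311 = 2.2980
  (46 − 36.4689)²/36.4689 = 2.4909
  (24 − 40.5714)²/40.5714 = 6.7686
  (54 − 37.4286)²/37.4286 = 7.3369
  (88 − 61.8974)²/61.8974 = 11.0077
  (31 − 57.1026)²/57.1026 = 11.9320
χ² = 2.2980 + 2.4909 + 6.7686 + 7.3369 + 11.0077 + 11.9320 = 41.834

41.834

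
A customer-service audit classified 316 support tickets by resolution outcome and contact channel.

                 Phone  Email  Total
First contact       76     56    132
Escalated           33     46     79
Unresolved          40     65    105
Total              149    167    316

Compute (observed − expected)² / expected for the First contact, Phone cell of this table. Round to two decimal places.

Row total (First contact) = 132; column total (Phone) = 149; N = 316.
Expected count E = 132 × 149 / 316 = 62.241.
Contribution = (O − E)²/E = (76 − 62.241)² / 62.241 = 3.04.

3.04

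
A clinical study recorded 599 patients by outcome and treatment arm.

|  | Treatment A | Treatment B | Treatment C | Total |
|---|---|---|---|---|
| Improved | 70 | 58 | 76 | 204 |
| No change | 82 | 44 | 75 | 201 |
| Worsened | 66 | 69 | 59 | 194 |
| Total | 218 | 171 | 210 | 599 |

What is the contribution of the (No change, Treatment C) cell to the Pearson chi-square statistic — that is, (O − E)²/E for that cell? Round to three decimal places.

0.292

Row total (No change) = 201; column total (Treatment C) = 210; N = 599.
Expected count E = 201 × 210 / 599 = 70.4674.
Contribution = (O − E)²/E = (75 − 70.4674)² / 70.4674 = 0.292.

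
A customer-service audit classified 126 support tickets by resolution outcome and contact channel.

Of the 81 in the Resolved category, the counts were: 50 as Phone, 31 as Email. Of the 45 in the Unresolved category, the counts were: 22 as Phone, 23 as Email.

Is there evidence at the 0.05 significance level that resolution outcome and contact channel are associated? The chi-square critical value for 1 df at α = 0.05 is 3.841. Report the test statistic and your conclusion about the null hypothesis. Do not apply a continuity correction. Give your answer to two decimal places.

1.95; fail to reject H₀

Row totals: 81, 45. Column totals: 72, 54. Grand total N = 126.
Expected counts (row total × column total / N):
  Resolved, Phone: 81×72/126 = 46.286
  Resolved, Email: 81×54/126 = 34.714
  Unresolved, Phone: 45×72/126 = 25.714
  Unresolved, Email: 45×54/126 = 19.286
Contributions (O − E)²/E:
  (50 − 46.286)²/46.286 = 0.2980
  (31 − 34.714)²/34.714 = 0.3974
  (22 − 25.714)²/25.714 = 0.5364
  (23 − 19.286)²/19.286 = 0.7152
χ² = 0.2980 + 0.3974 + 0.5364 + 0.7152 = 1.95
df = (2−1)(2−1) = 1. Since 1.95 < 3.841, fail to reject the null hypothesis of independence at α = 0.05.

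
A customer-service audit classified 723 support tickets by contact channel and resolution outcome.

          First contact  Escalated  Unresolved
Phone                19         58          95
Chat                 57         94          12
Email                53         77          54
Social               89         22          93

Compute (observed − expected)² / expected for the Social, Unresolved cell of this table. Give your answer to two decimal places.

6.35

Row total (Social) = 204; column total (Unresolved) = 254; N = 723.
Expected count E = 204 × 254 / 723 = 71.668.
Contribution = (O − E)²/E = (93 − 71.668)² / 71.668 = 6.35.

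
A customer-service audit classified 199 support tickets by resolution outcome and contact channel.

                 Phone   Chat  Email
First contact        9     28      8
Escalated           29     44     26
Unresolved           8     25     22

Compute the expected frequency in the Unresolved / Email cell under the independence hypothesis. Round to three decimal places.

15.477

Row total (Unresolved) = 55; column total (Email) = 56; grand total N = 199.
Expected count = (row total × column total) / N = 55 × 56 / 199 = 15.477.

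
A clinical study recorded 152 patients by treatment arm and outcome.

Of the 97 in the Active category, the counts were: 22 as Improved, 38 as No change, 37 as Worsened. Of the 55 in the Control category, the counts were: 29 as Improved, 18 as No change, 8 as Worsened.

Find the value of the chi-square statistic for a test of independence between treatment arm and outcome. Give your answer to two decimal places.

Row totals: 97, 55. Column totals: 51, 56, 45. Grand total N = 152.
Expected counts (row total × column total / N):
  Active, Improved: 97×51/152 = 32.546
  Active, No change: 97×56/152 = 35.737
  Active, Worsened: 97×45/152 = 28.717
  Control, Improved: 55×51/152 = 18.454
  Control, No change: 55×56/152 = 20.263
  Control, Worsened: 55×45/152 = 16.283
Contributions (O − E)²/E:
  (22 − 32.546)²/32.546 = 3.4173
  (38 − 35.737)²/35.737 = 0.1433
  (37 − 28.717)²/28.717 = 2.3891
  (29 − 18.454)²/18.454 = 6.0268
  (18 − 20.263)²/20.263 = 0.2527
  (8 − 16.283)²/16.283 = 4.2135
χ² = 3.4173 + 0.1433 + 2.3891 + 6.0268 + 0.2527 + 4.2135 = 16.44

16.44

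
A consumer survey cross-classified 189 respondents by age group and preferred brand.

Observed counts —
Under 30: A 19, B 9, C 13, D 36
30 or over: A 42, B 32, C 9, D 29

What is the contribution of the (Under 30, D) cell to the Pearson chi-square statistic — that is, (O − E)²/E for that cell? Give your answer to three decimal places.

3.421

Row total (Under 30) = 77; column total (D) = 65; N = 189.
Expected count E = 77 × 65 / 189 = 26.4815.
Contribution = (O − E)²/E = (36 − 26.4815)² / 26.4815 = 3.421.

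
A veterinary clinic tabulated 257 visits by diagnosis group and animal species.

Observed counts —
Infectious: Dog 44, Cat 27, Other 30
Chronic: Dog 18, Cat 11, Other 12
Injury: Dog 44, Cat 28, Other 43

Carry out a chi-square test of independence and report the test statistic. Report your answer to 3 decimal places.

Row totals: 101, 41, 115. Column totals: 106, 66, 85. Grand total N = 257.
Expected counts (row total × column total / N):
  Infectious, Dog: 101×106/257 = 41.6576
  Infectious, Cat: 101×66/257 = 25.9377
  Infectious, Other: 101×85/257 = 33.4047
  Chronic, Dog: 41×106/257 = 16.9105
  Chronic, Cat: 41×66/257 = 10.5292
  Chronic, Other: 41×85/257 = 13.5603
  Injury, Dog: 115×106/257 = 47.4319
  Injury, Cat: 115×66/257 = 29.5331
  Injury, Other: 115×85/257 = 38.0350
Contributions (O − E)²/E:
  (44 − 41.6576)²/41.6576 = 0.1317
  (27 − 25.9377)²/25.9377 = 0.0435
  (30 − 33.4047)²/33.4047 = 0.3470
  (18 − 16.9105)²/16.9105 = 0.0702
  (11 − 10.5292)²/10.5292 = 0.0211
  (12 − 13.5603)²/13.5603 = 0.1795
  (44 − 47.4319)²/47.4319 = 0.2483
  (28 − 29.5331)²/29.5331 = 0.0796
  (43 − 38.0350)²/38.0350 = 0.6481
χ² = 0.1317 + 0.0435 + 0.3470 + 0.0702 + 0.0211 + 0.1795 + 0.2483 + 0.0796 + 0.6481 = 1.769

1.769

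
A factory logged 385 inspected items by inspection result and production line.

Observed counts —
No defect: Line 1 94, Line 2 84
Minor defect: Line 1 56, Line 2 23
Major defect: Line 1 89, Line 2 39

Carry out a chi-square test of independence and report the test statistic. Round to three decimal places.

12.120

Row totals: 178, 79, 128. Column totals: 239, 146. Grand total N = 385.
Expected counts (row total × column total / N):
  No defect, Line 1: 178×239/385 = 110.4987
  No defect, Line 2: 178×146/385 = 67.5013
  Minor defect, Line 1: 79×239/385 = 49.0416
  Minor defect, Line 2: 79×146/385 = 29.9584
  Major defect, Line 1: 128×239/385 = 79.4597
  Major defect, Line 2: 128×146/385 = 48.5403
Contributions (O − E)²/E:
  (94 − 110.4987)²/110.4987 = 2.4634
  (84 − 67.5013)²/67.5013 = 4.0326
  (56 − 49.0416)²/49.0416 = 0.9873
  (23 − 29.9584)²/29.9584 = 1.6162
  (89 − 79.4597)²/79.4597 = 1.1455
  (39 − 48.5403)²/48.5403 = 1.8751
χ² = 2.4634 + 4.0326 + 0.9873 + 1.6162 + 1.1455 + 1.8751 = 12.120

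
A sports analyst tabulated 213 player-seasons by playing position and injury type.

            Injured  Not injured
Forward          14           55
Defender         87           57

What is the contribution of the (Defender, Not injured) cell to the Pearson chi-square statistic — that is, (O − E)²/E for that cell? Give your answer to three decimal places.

Row total (Defender) = 144; column total (Not injured) = 112; N = 213.
Expected count E = 144 × 112 / 213 = 75.7183.
Contribution = (O − E)²/E = (57 − 75.7183)² / 75.7183 = 4.627.

4.627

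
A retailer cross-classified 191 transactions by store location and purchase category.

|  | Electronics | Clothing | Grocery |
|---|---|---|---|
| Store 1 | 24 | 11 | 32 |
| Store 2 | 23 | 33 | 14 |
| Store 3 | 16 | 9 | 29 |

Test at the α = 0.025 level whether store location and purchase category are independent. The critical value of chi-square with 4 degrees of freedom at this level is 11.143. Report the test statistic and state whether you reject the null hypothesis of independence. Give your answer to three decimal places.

Row totals: 67, 70, 54. Column totals: 63, 53, 75. Grand total N = 191.
Expected counts (row total × column total / N):
  Store 1, Electronics: 67×63/191 = 22.09948
  Store 1, Clothing: 67×53/191 = 18.59162
  Store 1, Grocery: 67×75/191 = 26.30890
  Store 2, Electronics: 70×63/191 = 23.08901
  Store 2, Clothing: 70×53/191 = 19.42408
  Store 2, Grocery: 70×75/191 = 27.48691
  Store 3, Electronics: 54×63/191 = 17.81152
  Store 3, Clothing: 54×53/191 = 14.98429
  Store 3, Grocery: 54×75/191 = 21.20419
Contributions (O − E)²/E:
  (24 − 22.09948)²/22.09948 = 0.1634
  (11 − 18.59162)²/18.59162 = 3.0999
  (32 − 26.30890)²/26.30890 = 1.2311
  (23 − 23.08901)²/23.08901 = 0.0003
  (33 − 19.42408)²/19.42408 = 9.4885
  (14 − 27.48691)²/27.48691 = 6.6176
  (16 − 17.81152)²/17.81152 = 0.1842
  (9 − 14.98429)²/14.98429 = 2.3900
  (29 − 21.20419)²/21.20419 = 2.8662
χ² = 0.1634 + 3.0999 + 1.2311 + 0.0003 + 9.4885 + 6.6176 + 0.1842 + 2.3900 + 2.8662 = 26.041
df = (3−1)(3−1) = 4. Since 26.041 > 11.143, reject the null hypothesis of independence at α = 0.025.

26.041; reject H₀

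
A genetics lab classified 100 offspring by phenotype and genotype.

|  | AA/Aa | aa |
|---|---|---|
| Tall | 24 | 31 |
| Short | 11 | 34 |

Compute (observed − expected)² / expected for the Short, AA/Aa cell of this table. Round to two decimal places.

Row total (Short) = 45; column total (AA/Aa) = 35; N = 100.
Expected count E = 45 × 35 / 100 = 15.750.
Contribution = (O − E)²/E = (11 − 15.750)² / 15.750 = 1.43.

1.43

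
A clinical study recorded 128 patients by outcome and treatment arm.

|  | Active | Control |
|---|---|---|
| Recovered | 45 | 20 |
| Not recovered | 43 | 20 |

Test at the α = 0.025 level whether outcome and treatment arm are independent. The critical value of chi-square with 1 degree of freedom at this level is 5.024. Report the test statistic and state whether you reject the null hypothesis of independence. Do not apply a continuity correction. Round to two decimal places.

0.01; fail to reject H₀

Row totals: 65, 63. Column totals: 88, 40. Grand total N = 128.
Expected counts (row total × column total / N):
  Recovered, Active: 65×88/128 = 44.688
  Recovered, Control: 65×40/128 = 20.312
  Not recovered, Active: 63×88/128 = 43.312
  Not recovered, Control: 63×40/128 = 19.688
Contributions (O − E)²/E:
  (45 − 44.688)²/44.688 = 0.0022
  (20 − 20.312)²/20.312 = 0.0048
  (43 − 43.312)²/43.312 = 0.0022
  (20 − 19.688)²/19.688 = 0.0049
χ² = 0.0022 + 0.0048 + 0.0022 + 0.0049 = 0.01
df = (2−1)(2−1) = 1. Since 0.01 < 5.024, fail to reject the null hypothesis of independence at α = 0.025.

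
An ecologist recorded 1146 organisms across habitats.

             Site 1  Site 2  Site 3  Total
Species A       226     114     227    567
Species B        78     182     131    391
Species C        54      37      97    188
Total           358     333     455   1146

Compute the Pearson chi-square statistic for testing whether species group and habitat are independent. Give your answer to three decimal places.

Grand total N = 1146.
Expected counts (row total × column total / N):
  Species A, Site 1: 567×358/1146 = 177.1257
  Species A, Site 2: 567×333/1146 = 164.7565
  Species A, Site 3: 567×455/1146 = 225.1178
  Species B, Site 1: 391×358/1146 = 122.1449
  Species B, Site 2: 391×333/1146 = 113.6152
  Species B, Site 3: 391×455/1146 = 155.2400
  Species C, Site 1: 188×358/1146 = 58.7295
  Species C, Site 2: 188×333/1146 = 54.6283
  Species C, Site 3: 188×455/1146 = 74.6422
Contributions (O − E)²/E:
  (226 − 177.1257)²/177.1257 = 13.4859
  (114 − 164.7565)²/164.7565 = 15.6365
  (227 − 225.1178)²/225.1178 = 0.0157
  (78 − 122.1449)²/122.1449 = 15.9546
  (182 − 113.6152)²/113.6152 = 41.1607
  (131 − 155.2400)²/155.2400 = 3.7850
  (54 − 58.7295)²/58.7295 = 0.3809
  (37 − 54.6283)²/54.6283 = 5.6886
  (97 − 74.6422)²/74.6422 = 6.6969
χ² = 13.4859 + 15.6365 + 0.0157 + 15.9546 + 41.1607 + 3.7850 + 0.3809 + 5.6886 + 6.6969 = 102.805

102.805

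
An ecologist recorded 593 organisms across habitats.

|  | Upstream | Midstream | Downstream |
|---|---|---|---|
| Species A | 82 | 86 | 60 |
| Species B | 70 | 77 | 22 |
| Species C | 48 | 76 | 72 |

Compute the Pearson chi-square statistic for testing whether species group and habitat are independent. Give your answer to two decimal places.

Row totals: 228, 169, 196. Column totals: 200, 239, 154. Grand total N = 593.
Expected counts (row total × column total / N):
  Species A, Upstream: 228×200/593 = 76.897
  Species A, Midstream: 228×239/593 = 91.892
  Species A, Downstream: 228×154/593 = 59.211
  Species B, Upstream: 169×200/593 = 56.998
  Species B, Midstream: 169×239/593 = 68.113
  Species B, Downstream: 169×154/593 = 43.889
  Species C, Upstream: 196×200/593 = 66.105
  Species C, Midstream: 196×239/593 = 78.995
  Species C, Downstream: 196×154/593 = 50.901
Contributions (O − E)²/E:
  (82 − 76.897)²/76.897 = 0.3386
  (86 − 91.892)²/91.892 = 0.3778
  (60 − 59.211)²/59.211 = 0.0105
  (70 − 56.998)²/56.998 = 2.9659
  (77 − 68.113)²/68.113 = 1.1595
  (22 − 43.889)²/43.889 = 10.9168
  (48 − 66.105)²/66.105 = 4.9586
  (76 − 78.995)²/78.995 = 0.1136
  (72 − 50.901)²/50.901 = 8.7458
χ² = 0.3386 + 0.3778 + 0.0105 + 2.9659 + 1.1595 + 10.9168 + 4.9586 + 0.1136 + 8.7458 = 29.59

29.59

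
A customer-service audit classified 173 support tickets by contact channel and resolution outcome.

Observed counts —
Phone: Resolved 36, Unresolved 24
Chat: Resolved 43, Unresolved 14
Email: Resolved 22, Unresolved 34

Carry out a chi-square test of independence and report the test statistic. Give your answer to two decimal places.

15.29

Row totals: 60, 57, 56. Column totals: 101, 72. Grand total N = 173.
Expected counts (row total × column total / N):
  Phone, Resolved: 60×101/173 = 35.0289
  Phone, Unresolved: 60×72/173 = 24.9711
  Chat, Resolved: 57×101/173 = 33.2775
  Chat, Unresolved: 57×72/173 = 23.7225
  Email, Resolved: 56×101/173 = 32.6936
  Email, Unresolved: 56×72/173 = 23.3064
Contributions (O − E)²/E:
  (36 − 35.0289)²/35.0289 = 0.0269
  (24 − 24.9711)²/24.9711 = 0.0378
  (43 − 33.2775)²/33.2775 = 2.8406
  (14 − 23.7225)²/23.7225 = 3.9847
  (22 − 32.6936)²/32.6936 = 3.4977
  (34 − 23.3064)²/23.3064 = 4.9065
χ² = 0.0269 + 0.0378 + 2.8406 + 3.9847 + 3.4977 + 4.9065 = 15.29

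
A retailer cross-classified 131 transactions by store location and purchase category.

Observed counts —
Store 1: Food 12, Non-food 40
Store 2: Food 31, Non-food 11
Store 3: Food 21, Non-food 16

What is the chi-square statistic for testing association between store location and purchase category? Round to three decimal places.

Row totals: 52, 42, 37. Column totals: 64, 67. Grand total N = 131.
Expected counts (row total × column total / N):
  Store 1, Food: 52×64/131 = 25.4046
  Store 1, Non-food: 52×67/131 = 26.5954
  Store 2, Food: 42×64/131 = 20.5191
  Store 2, Non-food: 42×67/131 = 21.4809
  Store 3, Food: 37×64/131 = 18.0763
  Store 3, Non-food: 37×67/131 = 18.9237
Contributions (O − E)²/E:
  (12 − 25.4046)²/25.4046 = 7.0729
  (40 − 26.5954)²/26.5954 = 6.7562
  (31 − 20.5191)²/20.5191 = 5.3535
  (11 − 21.4809)²/21.4809 = 5.1138
  (21 − 18.0763)²/18.0763 = 0.4729
  (16 − 18.9237)²/18.9237 = 0.4517
χ² = 7.0729 + 6.7562 + 5.3535 + 5.1138 + 0.4729 + 0.4517 = 25.221

25.221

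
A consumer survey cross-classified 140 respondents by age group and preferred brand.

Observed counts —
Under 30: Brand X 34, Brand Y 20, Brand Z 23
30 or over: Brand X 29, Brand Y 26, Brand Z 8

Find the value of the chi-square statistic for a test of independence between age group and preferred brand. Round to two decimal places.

7.11

Row totals: 77, 63. Column totals: 63, 46, 31. Grand total N = 140.
Expected counts (row total × column total / N):
  Under 30, Brand X: 77×63/140 = 34.650
  Under 30, Brand Y: 77×46/140 = 25.300
  Under 30, Brand Z: 77×31/140 = 17.050
  30 or over, Brand X: 63×63/140 = 28.350
  30 or over, Brand Y: 63×46/140 = 20.700
  30 or over, Brand Z: 63×31/140 = 13.950
Contributions (O − E)²/E:
  (34 − 34.650)²/34.650 = 0.0122
  (20 − 25.300)²/25.300 = 1.1103
  (23 − 17.050)²/17.050 = 2.0764
  (29 − 28.350)²/28.350 = 0.0149
  (26 − 20.700)²/20.700 = 1.3570
  (8 − 13.950)²/13.950 = 2.5378
χ² = 0.0122 + 1.1103 + 2.0764 + 0.0149 + 1.3570 + 2.5378 = 7.11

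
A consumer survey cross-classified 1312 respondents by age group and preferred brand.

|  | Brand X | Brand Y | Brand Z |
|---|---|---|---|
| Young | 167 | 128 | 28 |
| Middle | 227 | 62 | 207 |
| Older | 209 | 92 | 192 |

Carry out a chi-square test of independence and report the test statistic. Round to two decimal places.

149.26

Row totals: 323, 496, 493. Column totals: 603, 282, 427. Grand total N = 1312.
Expected counts (row total × column total / N):
  Young, Brand X: 323×603/1312 = 148.452
  Young, Brand Y: 323×282/1312 = 69.425
  Young, Brand Z: 323×427/1312 = 105.123
  Middle, Brand X: 496×603/1312 = 227.963
  Middle, Brand Y: 496×282/1312 = 106.610
  Middle, Brand Z: 496×427/1312 = 161.427
  Older, Brand X: 493×603/1312 = 226.585
  Older, Brand Y: 493×282/1312 = 105.965
  Older, Brand Z: 493×427/1312 = 160.450
Contributions (O − E)²/E:
  (167 − 148.452)²/148.452 = 2.3174
  (128 − 69.425)²/69.425 = 49.4207
  (28 − 105.123)²/105.123 = 56.5809
  (227 − 227.963)²/227.963 = 0.0041
  (62 − 106.610)²/106.610 = 18.6667
  (207 − 161.427)²/161.427 = 12.8659
  (209 − 226.585)²/226.585 = 1.3648
  (92 − 105.965)²/105.965 = 1.8404
  (192 − 160.450)²/160.450 = 6.2038
χ² = 2.3174 + 49.4207 + 56.5809 + 0.0041 + 18.6667 + 12.8659 + 1.3648 + 1.8404 + 6.2038 = 149.26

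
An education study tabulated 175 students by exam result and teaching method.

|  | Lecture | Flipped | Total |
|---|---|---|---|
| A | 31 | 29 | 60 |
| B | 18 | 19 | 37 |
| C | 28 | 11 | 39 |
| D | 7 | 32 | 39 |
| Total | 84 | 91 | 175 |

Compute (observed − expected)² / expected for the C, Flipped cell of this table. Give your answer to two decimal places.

4.25

Row total (C) = 39; column total (Flipped) = 91; N = 175.
Expected count E = 39 × 91 / 175 = 20.280.
Contribution = (O − E)²/E = (11 − 20.280)² / 20.280 = 4.25.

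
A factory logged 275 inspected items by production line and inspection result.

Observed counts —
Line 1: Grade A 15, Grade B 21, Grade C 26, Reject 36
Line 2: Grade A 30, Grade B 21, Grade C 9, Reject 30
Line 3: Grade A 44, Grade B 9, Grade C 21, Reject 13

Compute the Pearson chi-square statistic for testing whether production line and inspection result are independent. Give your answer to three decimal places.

Row totals: 98, 90, 87. Column totals: 89, 51, 56, 79. Grand total N = 275.
Expected counts (row total × column total / N):
  Line 1, Grade A: 98×89/275 = 31.71636
  Line 1, Grade B: 98×51/275 = 18.17455
  Line 1, Grade C: 98×56/275 = 19.95636
  Line 1, Reject: 98×79/275 = 28.15273
  Line 2, Grade A: 90×89/275 = 29.12727
  Line 2, Grade B: 90×51/275 = 16.69091
  Line 2, Grade C: 90×56/275 = 18.32727
  Line 2, Reject: 90×79/275 = 25.85455
  Line 3, Grade A: 87×89/275 = 28.15636
  Line 3, Grade B: 87×51/275 = 16.13455
  Line 3, Grade C: 87×56/275 = 17.71636
  Line 3, Reject: 87×79/275 = 24.99273
Contributions (O − E)²/E:
  (15 − 31.71636)²/31.71636 = 8.8105
  (21 − 18.17455)²/18.17455 = 0.4392
  (26 − 19.95636)²/19.95636 = 1.8303
  (36 − 28.15273)²/28.15273 = 2.1873
  (30 − 29.12727)²/29.12727 = 0.0261
  (21 − 16.69091)²/16.69091 = 1.1125
  (9 − 18.32727)²/18.32727 = 4.7469
  (30 − 25.85455)²/25.85455 = 0.6647
  (44 − 28.15636)²/28.15636 = 8.9152
  (9 − 16.13455)²/16.13455 = 3.1548
  (21 − 17.71636)²/17.71636 = 0.6086
  (13 − 24.99273)²/24.99273 = 5.7547
χ² = 8.8105 + 0.4392 + 1.8303 + 2.1873 + 0.0261 + 1.1125 + 4.7469 + 0.6647 + 8.9152 + 3.1548 + 0.6086 + 5.7547 = 38.251

38.251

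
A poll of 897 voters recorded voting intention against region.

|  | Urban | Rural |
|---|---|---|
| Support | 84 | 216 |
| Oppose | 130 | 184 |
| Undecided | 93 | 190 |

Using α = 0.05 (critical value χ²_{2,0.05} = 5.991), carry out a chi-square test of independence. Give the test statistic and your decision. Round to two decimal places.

Row totals: 300, 314, 283. Column totals: 307, 590. Grand total N = 897.
Expected counts (row total × column total / N):
  Support, Urban: 300×307/897 = 102.676
  Support, Rural: 300×590/897 = 197.324
  Oppose, Urban: 314×307/897 = 107.467
  Oppose, Rural: 314×590/897 = 206.533
  Undecided, Urban: 283×307/897 = 96.857
  Undecided, Rural: 283×590/897 = 186.143
Contributions (O − E)²/E:
  (84 − 102.676)²/102.676 = 3.3970
  (216 − 197.324)²/197.324 = 1.7676
  (130 − 107.467)²/107.467 = 4.7246
  (184 − 206.533)²/206.533 = 2.4584
  (93 − 96.857)²/96.857 = 0.1536
  (190 − 186.143)²/186.143 = 0.0799
χ² = 3.3970 + 1.7676 + 4.7246 + 2.4584 + 0.1536 + 0.0799 = 12.58
df = (3−1)(2−1) = 2. Since 12.58 > 5.991, reject the null hypothesis of independence at α = 0.05.

12.58; reject H₀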